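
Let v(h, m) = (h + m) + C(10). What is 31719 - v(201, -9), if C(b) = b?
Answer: 31517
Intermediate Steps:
v(h, m) = 10 + h + m (v(h, m) = (h + m) + 10 = 10 + h + m)
31719 - v(201, -9) = 31719 - (10 + 201 - 9) = 31719 - 1*202 = 31719 - 202 = 31517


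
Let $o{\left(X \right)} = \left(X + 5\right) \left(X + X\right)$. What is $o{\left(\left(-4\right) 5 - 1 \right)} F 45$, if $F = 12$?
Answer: $362880$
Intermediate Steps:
$o{\left(X \right)} = 2 X \left(5 + X\right)$ ($o{\left(X \right)} = \left(5 + X\right) 2 X = 2 X \left(5 + X\right)$)
$o{\left(\left(-4\right) 5 - 1 \right)} F 45 = 2 \left(\left(-4\right) 5 - 1\right) \left(5 - 21\right) 12 \cdot 45 = 2 \left(-20 - 1\right) \left(5 - 21\right) 12 \cdot 45 = 2 \left(-21\right) \left(5 - 21\right) 12 \cdot 45 = 2 \left(-21\right) \left(-16\right) 12 \cdot 45 = 672 \cdot 12 \cdot 45 = 8064 \cdot 45 = 362880$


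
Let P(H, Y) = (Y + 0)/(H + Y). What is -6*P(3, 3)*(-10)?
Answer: 30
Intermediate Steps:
P(H, Y) = Y/(H + Y)
-6*P(3, 3)*(-10) = -18/(3 + 3)*(-10) = -18/6*(-10) = -6*1/2*(-10) = -3*(-10) = 30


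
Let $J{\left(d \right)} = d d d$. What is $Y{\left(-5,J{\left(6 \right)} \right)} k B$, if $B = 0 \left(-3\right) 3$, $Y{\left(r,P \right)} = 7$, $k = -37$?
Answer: $0$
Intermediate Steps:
$J{\left(d \right)} = d^{3}$ ($J{\left(d \right)} = d^{2} d = d^{3}$)
$B = 0$ ($B = 0 \cdot 3 = 0$)
$Y{\left(-5,J{\left(6 \right)} \right)} k B = 7 \left(-37\right) 0 = \left(-259\right) 0 = 0$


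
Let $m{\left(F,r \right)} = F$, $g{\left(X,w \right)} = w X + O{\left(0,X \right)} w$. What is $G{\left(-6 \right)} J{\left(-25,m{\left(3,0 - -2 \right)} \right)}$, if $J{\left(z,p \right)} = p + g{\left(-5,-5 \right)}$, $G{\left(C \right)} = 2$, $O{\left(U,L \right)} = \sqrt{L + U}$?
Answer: $56 - 10 i \sqrt{5} \approx 56.0 - 22.361 i$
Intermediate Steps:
$g{\left(X,w \right)} = X w + w \sqrt{X}$ ($g{\left(X,w \right)} = w X + \sqrt{X + 0} w = X w + \sqrt{X} w = X w + w \sqrt{X}$)
$J{\left(z,p \right)} = 25 + p - 5 i \sqrt{5}$ ($J{\left(z,p \right)} = p - 5 \left(-5 + \sqrt{-5}\right) = p - 5 \left(-5 + i \sqrt{5}\right) = p + \left(25 - 5 i \sqrt{5}\right) = 25 + p - 5 i \sqrt{5}$)
$G{\left(-6 \right)} J{\left(-25,m{\left(3,0 - -2 \right)} \right)} = 2 \left(25 + 3 - 5 i \sqrt{5}\right) = 2 \left(28 - 5 i \sqrt{5}\right) = 56 - 10 i \sqrt{5}$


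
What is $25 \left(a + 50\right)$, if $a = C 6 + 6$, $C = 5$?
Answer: $2150$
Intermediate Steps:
$a = 36$ ($a = 5 \cdot 6 + 6 = 30 + 6 = 36$)
$25 \left(a + 50\right) = 25 \left(36 + 50\right) = 25 \cdot 86 = 2150$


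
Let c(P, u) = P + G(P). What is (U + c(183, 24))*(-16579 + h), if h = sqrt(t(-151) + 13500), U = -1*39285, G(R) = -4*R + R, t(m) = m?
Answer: 657373929 - 39651*sqrt(13349) ≈ 6.5279e+8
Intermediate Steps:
G(R) = -3*R
U = -39285
c(P, u) = -2*P (c(P, u) = P - 3*P = -2*P)
h = sqrt(13349) (h = sqrt(-151 + 13500) = sqrt(13349) ≈ 115.54)
(U + c(183, 24))*(-16579 + h) = (-39285 - 2*183)*(-16579 + sqrt(13349)) = (-39285 - 366)*(-16579 + sqrt(13349)) = -39651*(-16579 + sqrt(13349)) = 657373929 - 39651*sqrt(13349)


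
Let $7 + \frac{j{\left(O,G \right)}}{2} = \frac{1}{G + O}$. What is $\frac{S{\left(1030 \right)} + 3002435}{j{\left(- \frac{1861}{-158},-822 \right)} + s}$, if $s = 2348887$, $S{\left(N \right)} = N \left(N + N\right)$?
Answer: $\frac{655978943525}{300690976779} \approx 2.1816$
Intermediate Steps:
$S{\left(N \right)} = 2 N^{2}$ ($S{\left(N \right)} = N 2 N = 2 N^{2}$)
$j{\left(O,G \right)} = -14 + \frac{2}{G + O}$
$\frac{S{\left(1030 \right)} + 3002435}{j{\left(- \frac{1861}{-158},-822 \right)} + s} = \frac{2 \cdot 1030^{2} + 3002435}{\frac{2 \left(1 - -5754 - 7 \left(- \frac{1861}{-158}\right)\right)}{-822 - \frac{1861}{-158}} + 2348887} = \frac{2 \cdot 1060900 + 3002435}{\frac{2 \left(1 + 5754 - 7 \left(\left(-1861\right) \left(- \frac{1}{158}\right)\right)\right)}{-822 - - \frac{1861}{158}} + 2348887} = \frac{2121800 + 3002435}{\frac{2 \left(1 + 5754 - \frac{13027}{158}\right)}{-822 + \frac{1861}{158}} + 2348887} = \frac{5124235}{\frac{2 \left(1 + 5754 - \frac{13027}{158}\right)}{- \frac{128015}{158}} + 2348887} = \frac{5124235}{2 \left(- \frac{158}{128015}\right) \frac{896263}{158} + 2348887} = \frac{5124235}{- \frac{1792526}{128015} + 2348887} = \frac{5124235}{\frac{300690976779}{128015}} = 5124235 \cdot \frac{128015}{300690976779} = \frac{655978943525}{300690976779}$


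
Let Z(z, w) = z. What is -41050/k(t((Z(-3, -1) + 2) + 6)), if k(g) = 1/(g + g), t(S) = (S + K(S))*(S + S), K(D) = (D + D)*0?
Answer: -4105000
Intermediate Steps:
K(D) = 0 (K(D) = (2*D)*0 = 0)
t(S) = 2*S² (t(S) = (S + 0)*(S + S) = S*(2*S) = 2*S²)
k(g) = 1/(2*g)
-41050/k(t((Z(-3, -1) + 2) + 6)) = -41050*4*((-3 + 2) + 6)² = -41050*4*(-1 + 6)² = -41050/(1/(2*((2*5²)))) = -41050/(1/(2*((2*25)))) = -41050/((½)/50) = -41050/((½)*(1/50)) = -41050/1/100 = -41050*100 = -4105000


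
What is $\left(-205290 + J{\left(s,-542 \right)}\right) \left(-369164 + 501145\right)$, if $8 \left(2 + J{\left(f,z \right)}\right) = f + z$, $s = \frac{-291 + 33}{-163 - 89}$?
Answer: $- \frac{9106798940173}{336} \approx -2.7104 \cdot 10^{10}$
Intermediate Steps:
$s = \frac{43}{42}$ ($s = - \frac{258}{-252} = \left(-258\right) \left(- \frac{1}{252}\right) = \frac{43}{42} \approx 1.0238$)
$J{\left(f,z \right)} = -2 + \frac{f}{8} + \frac{z}{8}$ ($J{\left(f,z \right)} = -2 + \frac{f + z}{8} = -2 + \left(\frac{f}{8} + \frac{z}{8}\right) = -2 + \frac{f}{8} + \frac{z}{8}$)
$\left(-205290 + J{\left(s,-542 \right)}\right) \left(-369164 + 501145\right) = \left(-205290 + \left(-2 + \frac{1}{8} \cdot \frac{43}{42} + \frac{1}{8} \left(-542\right)\right)\right) \left(-369164 + 501145\right) = \left(-205290 - \frac{23393}{336}\right) 131981 = \left(- \frac{69000833}{336}\right) 131981 = - \frac{9106798940173}{336}$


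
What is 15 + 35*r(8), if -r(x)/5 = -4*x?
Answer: 5615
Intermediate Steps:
r(x) = 20*x (r(x) = -(-20)*x = 20*x)
15 + 35*r(8) = 15 + 35*(20*8) = 15 + 35*160 = 15 + 5600 = 5615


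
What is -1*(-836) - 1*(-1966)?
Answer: 2802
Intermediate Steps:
-1*(-836) - 1*(-1966) = 836 + 1966 = 2802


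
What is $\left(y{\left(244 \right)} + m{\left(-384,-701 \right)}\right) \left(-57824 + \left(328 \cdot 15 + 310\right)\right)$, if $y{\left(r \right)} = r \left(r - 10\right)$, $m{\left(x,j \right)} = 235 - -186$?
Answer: $-3025049098$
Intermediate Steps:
$m{\left(x,j \right)} = 421$ ($m{\left(x,j \right)} = 235 + 186 = 421$)
$y{\left(r \right)} = r \left(-10 + r\right)$
$\left(y{\left(244 \right)} + m{\left(-384,-701 \right)}\right) \left(-57824 + \left(328 \cdot 15 + 310\right)\right) = \left(244 \left(-10 + 244\right) + 421\right) \left(-57824 + \left(328 \cdot 15 + 310\right)\right) = \left(244 \cdot 234 + 421\right) \left(-57824 + \left(4920 + 310\right)\right) = \left(57096 + 421\right) \left(-57824 + 5230\right) = 57517 \left(-52594\right) = -3025049098$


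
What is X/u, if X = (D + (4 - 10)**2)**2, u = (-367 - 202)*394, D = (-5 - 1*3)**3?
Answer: -113288/112093 ≈ -1.0107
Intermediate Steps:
D = -512 (D = (-5 - 3)**3 = (-8)**3 = -512)
u = -224186 (u = -569*394 = -224186)
X = 226576 (X = (-512 + (4 - 10)**2)**2 = (-512 + (-6)**2)**2 = (-512 + 36)**2 = (-476)**2 = 226576)
X/u = 226576/(-224186) = 226576*(-1/224186) = -113288/112093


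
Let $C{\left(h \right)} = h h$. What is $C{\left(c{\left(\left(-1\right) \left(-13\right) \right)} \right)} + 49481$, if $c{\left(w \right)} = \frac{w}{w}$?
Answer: $49482$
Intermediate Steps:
$c{\left(w \right)} = 1$
$C{\left(h \right)} = h^{2}$
$C{\left(c{\left(\left(-1\right) \left(-13\right) \right)} \right)} + 49481 = 1^{2} + 49481 = 1 + 49481 = 49482$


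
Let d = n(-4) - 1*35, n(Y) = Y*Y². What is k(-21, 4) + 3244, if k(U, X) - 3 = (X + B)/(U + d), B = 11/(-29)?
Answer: 753297/232 ≈ 3247.0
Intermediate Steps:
n(Y) = Y³
d = -99 (d = (-4)³ - 1*35 = -64 - 35 = -99)
B = -11/29 (B = 11*(-1/29) = -11/29 ≈ -0.37931)
k(U, X) = 3 + (-11/29 + X)/(-99 + U) (k(U, X) = 3 + (X - 11/29)/(U - 99) = 3 + (-11/29 + X)/(-99 + U))
k(-21, 4) + 3244 = (-8624/29 + 4 + 3*(-21))/(-99 - 21) + 3244 = (-8624/29 + 4 - 63)/(-120) + 3244 = -1/120*(-10335/29) + 3244 = 689/232 + 3244 = 753297/232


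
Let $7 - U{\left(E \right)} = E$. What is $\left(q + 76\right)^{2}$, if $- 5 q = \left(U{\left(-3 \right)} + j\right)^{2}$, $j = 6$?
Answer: $\frac{15376}{25} \approx 615.04$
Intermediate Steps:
$U{\left(E \right)} = 7 - E$
$q = - \frac{256}{5}$ ($q = - \frac{\left(\left(7 - -3\right) + 6\right)^{2}}{5} = - \frac{\left(\left(7 + 3\right) + 6\right)^{2}}{5} = - \frac{\left(10 + 6\right)^{2}}{5} = - \frac{16^{2}}{5} = \left(- \frac{1}{5}\right) 256 = - \frac{256}{5} \approx -51.2$)
$\left(q + 76\right)^{2} = \left(- \frac{256}{5} + 76\right)^{2} = \left(\frac{124}{5}\right)^{2} = \frac{15376}{25}$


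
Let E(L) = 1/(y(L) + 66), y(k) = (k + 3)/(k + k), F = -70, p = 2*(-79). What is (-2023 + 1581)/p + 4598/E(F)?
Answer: 1690362117/5530 ≈ 3.0567e+5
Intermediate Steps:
p = -158
y(k) = (3 + k)/(2*k) (y(k) = (3 + k)/((2*k)) = (3 + k)*(1/(2*k)) = (3 + k)/(2*k))
E(L) = 1/(66 + (3 + L)/(2*L)) (E(L) = 1/((3 + L)/(2*L) + 66) = 1/(66 + (3 + L)/(2*L)))
(-2023 + 1581)/p + 4598/E(F) = (-2023 + 1581)/(-158) + 4598/((2*(-70)/(3 + 133*(-70)))) = -442*(-1/158) + 4598/((2*(-70)/(3 - 9310))) = 221/79 + 4598/((2*(-70)/(-9307))) = 221/79 + 4598/((2*(-70)*(-1/9307))) = 221/79 + 4598/(140/9307) = 221/79 + 4598*(9307/140) = 221/79 + 21396793/70 = 1690362117/5530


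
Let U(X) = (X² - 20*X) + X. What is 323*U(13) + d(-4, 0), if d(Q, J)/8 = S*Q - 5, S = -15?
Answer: -24754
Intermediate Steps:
U(X) = X² - 19*X
d(Q, J) = -40 - 120*Q (d(Q, J) = 8*(-15*Q - 5) = 8*(-5 - 15*Q) = -40 - 120*Q)
323*U(13) + d(-4, 0) = 323*(13*(-19 + 13)) + (-40 - 120*(-4)) = 323*(13*(-6)) + (-40 + 480) = 323*(-78) + 440 = -25194 + 440 = -24754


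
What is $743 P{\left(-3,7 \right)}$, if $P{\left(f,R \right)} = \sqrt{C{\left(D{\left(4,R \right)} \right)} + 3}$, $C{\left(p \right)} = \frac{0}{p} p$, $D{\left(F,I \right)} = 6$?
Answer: $743 \sqrt{3} \approx 1286.9$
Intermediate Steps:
$C{\left(p \right)} = 0$ ($C{\left(p \right)} = 0 p = 0$)
$P{\left(f,R \right)} = \sqrt{3}$ ($P{\left(f,R \right)} = \sqrt{0 + 3} = \sqrt{3}$)
$743 P{\left(-3,7 \right)} = 743 \sqrt{3}$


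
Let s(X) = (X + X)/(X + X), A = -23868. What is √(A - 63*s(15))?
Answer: 3*I*√2659 ≈ 154.7*I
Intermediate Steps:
s(X) = 1 (s(X) = (2*X)/((2*X)) = (2*X)*(1/(2*X)) = 1)
√(A - 63*s(15)) = √(-23868 - 63*1) = √(-23868 - 63) = √(-23931) = 3*I*√2659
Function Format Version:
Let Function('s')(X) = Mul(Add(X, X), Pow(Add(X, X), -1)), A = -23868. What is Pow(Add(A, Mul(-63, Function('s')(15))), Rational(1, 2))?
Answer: Mul(3, I, Pow(2659, Rational(1, 2))) ≈ Mul(154.70, I)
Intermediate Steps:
Function('s')(X) = 1 (Function('s')(X) = Mul(Mul(2, X), Pow(Mul(2, X), -1)) = Mul(Mul(2, X), Mul(Rational(1, 2), Pow(X, -1))) = 1)
Pow(Add(A, Mul(-63, Function('s')(15))), Rational(1, 2)) = Pow(Add(-23868, Mul(-63, 1)), Rational(1, 2)) = Pow(Add(-23868, -63), Rational(1, 2)) = Pow(-23931, Rational(1, 2)) = Mul(3, I, Pow(2659, Rational(1, 2)))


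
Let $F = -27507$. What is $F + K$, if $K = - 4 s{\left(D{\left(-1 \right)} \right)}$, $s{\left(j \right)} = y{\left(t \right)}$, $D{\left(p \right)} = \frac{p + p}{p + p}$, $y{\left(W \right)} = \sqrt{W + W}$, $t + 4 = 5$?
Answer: $-27507 - 4 \sqrt{2} \approx -27513.0$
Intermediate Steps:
$t = 1$ ($t = -4 + 5 = 1$)
$y{\left(W \right)} = \sqrt{2} \sqrt{W}$ ($y{\left(W \right)} = \sqrt{2 W} = \sqrt{2} \sqrt{W}$)
$D{\left(p \right)} = 1$ ($D{\left(p \right)} = \frac{2 p}{2 p} = 2 p \frac{1}{2 p} = 1$)
$s{\left(j \right)} = \sqrt{2}$ ($s{\left(j \right)} = \sqrt{2} \sqrt{1} = \sqrt{2} \cdot 1 = \sqrt{2}$)
$K = - 4 \sqrt{2} \approx -5.6569$
$F + K = -27507 - 4 \sqrt{2}$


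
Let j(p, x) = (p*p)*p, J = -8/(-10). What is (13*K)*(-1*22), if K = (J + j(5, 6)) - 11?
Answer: -164164/5 ≈ -32833.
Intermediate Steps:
J = 4/5 (J = -8*(-1/10) = 4/5 ≈ 0.80000)
j(p, x) = p**3 (j(p, x) = p**2*p = p**3)
K = 574/5 (K = (4/5 + 5**3) - 11 = (4/5 + 125) - 11 = 629/5 - 11 = 574/5 ≈ 114.80)
(13*K)*(-1*22) = (13*(574/5))*(-1*22) = (7462/5)*(-22) = -164164/5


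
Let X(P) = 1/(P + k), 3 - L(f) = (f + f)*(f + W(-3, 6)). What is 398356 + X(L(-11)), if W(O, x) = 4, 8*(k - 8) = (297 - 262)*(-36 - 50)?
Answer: 827385408/2077 ≈ 3.9836e+5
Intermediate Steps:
k = -1473/4 (k = 8 + ((297 - 262)*(-36 - 50))/8 = 8 + (35*(-86))/8 = 8 + (⅛)*(-3010) = 8 - 1505/4 = -1473/4 ≈ -368.25)
L(f) = 3 - 2*f*(4 + f) (L(f) = 3 - (f + f)*(f + 4) = 3 - 2*f*(4 + f))
X(P) = 1/(-1473/4 + P) (X(P) = 1/(P - 1473/4) = 1/(-1473/4 + P))
398356 + X(L(-11)) = 398356 + 4/(-1473 + 4*(3 - 8*(-11) - 2*(-11)²)) = 398356 + 4/(-1473 + 4*(3 + 88 - 2*121)) = 398356 + 4/(-1473 + 4*(3 + 88 - 242)) = 398356 + 4/(-1473 + 4*(-151)) = 398356 + 4/(-1473 - 604) = 398356 + 4/(-2077) = 398356 + 4*(-1/2077) = 398356 - 4/2077 = 827385408/2077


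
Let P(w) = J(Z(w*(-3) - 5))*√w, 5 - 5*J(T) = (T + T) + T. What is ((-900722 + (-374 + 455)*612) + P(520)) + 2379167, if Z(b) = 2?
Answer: 1528017 - 2*√130/5 ≈ 1.5280e+6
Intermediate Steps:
J(T) = 1 - 3*T/5 (J(T) = 1 - ((T + T) + T)/5 = 1 - (2*T + T)/5 = 1 - 3*T/5)
P(w) = -√w/5 (P(w) = (1 - ⅗*2)*√w = (1 - 6/5)*√w = -√w/5)
((-900722 + (-374 + 455)*612) + P(520)) + 2379167 = ((-900722 + (-374 + 455)*612) - 2*√130/5) + 2379167 = ((-900722 + 81*612) - 2*√130/5) + 2379167 = ((-900722 + 49572) - 2*√130/5) + 2379167 = (-851150 - 2*√130/5) + 2379167 = 1528017 - 2*√130/5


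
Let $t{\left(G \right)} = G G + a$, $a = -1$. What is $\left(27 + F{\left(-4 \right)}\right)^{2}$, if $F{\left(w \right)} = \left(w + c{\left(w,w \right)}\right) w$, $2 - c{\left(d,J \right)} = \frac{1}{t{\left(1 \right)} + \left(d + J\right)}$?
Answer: $\frac{4761}{4} \approx 1190.3$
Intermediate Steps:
$t{\left(G \right)} = -1 + G^{2}$ ($t{\left(G \right)} = G G - 1 = G^{2} - 1 = -1 + G^{2}$)
$c{\left(d,J \right)} = 2 - \frac{1}{J + d}$ ($c{\left(d,J \right)} = 2 - \frac{1}{\left(-1 + 1^{2}\right) + \left(d + J\right)} = 2 - \frac{1}{\left(-1 + 1\right) + \left(J + d\right)} = 2 - \frac{1}{0 + \left(J + d\right)} = 2 - \frac{1}{J + d}$)
$F{\left(w \right)} = w \left(w + \frac{-1 + 4 w}{2 w}\right)$ ($F{\left(w \right)} = \left(w + \frac{-1 + 2 w + 2 w}{w + w}\right) w = \left(w + \frac{-1 + 4 w}{2 w}\right) w = w \left(w + \frac{-1 + 4 w}{2 w}\right)$)
$\left(27 + F{\left(-4 \right)}\right)^{2} = \left(27 + \left(- \frac{1}{2} + \left(-4\right)^{2} + 2 \left(-4\right)\right)\right)^{2} = \left(27 - - \frac{15}{2}\right)^{2} = \left(27 + \frac{15}{2}\right)^{2} = \left(\frac{69}{2}\right)^{2} = \frac{4761}{4}$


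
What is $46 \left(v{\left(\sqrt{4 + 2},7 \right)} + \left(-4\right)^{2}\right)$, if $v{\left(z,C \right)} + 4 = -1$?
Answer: $506$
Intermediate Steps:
$v{\left(z,C \right)} = -5$ ($v{\left(z,C \right)} = -4 - 1 = -5$)
$46 \left(v{\left(\sqrt{4 + 2},7 \right)} + \left(-4\right)^{2}\right) = 46 \left(-5 + \left(-4\right)^{2}\right) = 46 \left(-5 + 16\right) = 46 \cdot 11 = 506$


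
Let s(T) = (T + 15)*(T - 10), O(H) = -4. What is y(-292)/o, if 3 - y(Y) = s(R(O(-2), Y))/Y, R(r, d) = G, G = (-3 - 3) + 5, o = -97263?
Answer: -361/14200398 ≈ -2.5422e-5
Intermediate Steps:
G = -1 (G = -6 + 5 = -1)
R(r, d) = -1
s(T) = (-10 + T)*(15 + T) (s(T) = (15 + T)*(-10 + T) = (-10 + T)*(15 + T))
y(Y) = 3 + 154/Y (y(Y) = 3 - (-150 + (-1)² + 5*(-1))/Y = 3 - (-150 + 1 - 5)/Y = 3 - (-154)/Y = 3 + 154/Y)
y(-292)/o = (3 + 154/(-292))/(-97263) = (3 + 154*(-1/292))*(-1/97263) = (3 - 77/146)*(-1/97263) = (361/146)*(-1/97263) = -361/14200398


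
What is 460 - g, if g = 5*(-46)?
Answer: 690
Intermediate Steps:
g = -230
460 - g = 460 - 1*(-230) = 460 + 230 = 690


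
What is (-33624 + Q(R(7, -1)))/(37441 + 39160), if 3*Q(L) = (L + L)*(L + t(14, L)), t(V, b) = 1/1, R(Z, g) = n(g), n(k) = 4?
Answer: -100832/229803 ≈ -0.43878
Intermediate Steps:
R(Z, g) = 4
t(V, b) = 1
Q(L) = 2*L*(1 + L)/3 (Q(L) = ((L + L)*(L + 1))/3 = ((2*L)*(1 + L))/3 = (2*L*(1 + L))/3 = 2*L*(1 + L)/3)
(-33624 + Q(R(7, -1)))/(37441 + 39160) = (-33624 + (2/3)*4*(1 + 4))/(37441 + 39160) = (-33624 + (2/3)*4*5)/76601 = (-33624 + 40/3)*(1/76601) = -100832/3*1/76601 = -100832/229803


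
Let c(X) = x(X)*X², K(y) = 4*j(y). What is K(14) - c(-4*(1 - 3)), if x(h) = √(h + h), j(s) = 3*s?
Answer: -88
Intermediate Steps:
x(h) = √2*√h (x(h) = √(2*h) = √2*√h)
K(y) = 12*y (K(y) = 4*(3*y) = 12*y)
c(X) = √2*X^(5/2) (c(X) = (√2*√X)*X² = √2*X^(5/2))
K(14) - c(-4*(1 - 3)) = 12*14 - √2*(-4*(1 - 3))^(5/2) = 168 - √2*(-4*(-2))^(5/2) = 168 - √2*8^(5/2) = 168 - √2*128*√2 = 168 - 1*256 = 168 - 256 = -88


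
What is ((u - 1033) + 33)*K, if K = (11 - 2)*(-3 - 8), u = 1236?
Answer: -23364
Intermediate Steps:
K = -99 (K = 9*(-11) = -99)
((u - 1033) + 33)*K = ((1236 - 1033) + 33)*(-99) = (203 + 33)*(-99) = 236*(-99) = -23364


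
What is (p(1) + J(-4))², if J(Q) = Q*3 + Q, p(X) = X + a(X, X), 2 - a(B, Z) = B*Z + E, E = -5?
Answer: 81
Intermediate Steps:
a(B, Z) = 7 - B*Z (a(B, Z) = 2 - (B*Z - 5) = 2 - (-5 + B*Z) = 2 + (5 - B*Z) = 7 - B*Z)
p(X) = 7 + X - X² (p(X) = X + (7 - X*X) = X + (7 - X²) = 7 + X - X²)
J(Q) = 4*Q (J(Q) = 3*Q + Q = 4*Q)
(p(1) + J(-4))² = ((7 + 1 - 1*1²) + 4*(-4))² = ((7 + 1 - 1*1) - 16)² = ((7 + 1 - 1) - 16)² = (7 - 16)² = (-9)² = 81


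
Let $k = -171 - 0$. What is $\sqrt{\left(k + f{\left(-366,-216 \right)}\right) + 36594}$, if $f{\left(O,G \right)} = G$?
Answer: $9 \sqrt{447} \approx 190.28$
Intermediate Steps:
$k = -171$ ($k = -171 + 0 = -171$)
$\sqrt{\left(k + f{\left(-366,-216 \right)}\right) + 36594} = \sqrt{\left(-171 - 216\right) + 36594} = \sqrt{-387 + 36594} = \sqrt{36207} = 9 \sqrt{447}$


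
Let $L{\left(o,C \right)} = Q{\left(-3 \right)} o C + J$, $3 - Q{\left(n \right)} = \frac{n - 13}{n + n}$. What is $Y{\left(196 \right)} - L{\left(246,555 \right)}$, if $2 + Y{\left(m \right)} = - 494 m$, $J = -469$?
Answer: $-141867$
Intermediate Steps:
$Q{\left(n \right)} = 3 - \frac{-13 + n}{2 n}$ ($Q{\left(n \right)} = 3 - \frac{n - 13}{n + n} = 3 - \frac{-13 + n}{2 n}$)
$Y{\left(m \right)} = -2 - 494 m$
$L{\left(o,C \right)} = -469 + \frac{C o}{3}$ ($L{\left(o,C \right)} = \frac{13 + 5 \left(-3\right)}{2 \left(-3\right)} o C - 469 = \frac{1}{2} \left(- \frac{1}{3}\right) \left(13 - 15\right) o C - 469 = \frac{1}{2} \left(- \frac{1}{3}\right) \left(-2\right) o C - 469 = \frac{o}{3} C - 469 = \frac{C o}{3} - 469 = -469 + \frac{C o}{3}$)
$Y{\left(196 \right)} - L{\left(246,555 \right)} = \left(-2 - 96824\right) - \left(-469 + \frac{1}{3} \cdot 555 \cdot 246\right) = \left(-2 - 96824\right) - \left(-469 + 45510\right) = -96826 - 45041 = -141867$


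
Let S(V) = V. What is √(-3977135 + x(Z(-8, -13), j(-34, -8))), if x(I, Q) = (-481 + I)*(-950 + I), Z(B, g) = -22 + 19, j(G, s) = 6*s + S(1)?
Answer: I*√3515883 ≈ 1875.1*I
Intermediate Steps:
j(G, s) = 1 + 6*s (j(G, s) = 6*s + 1 = 1 + 6*s)
Z(B, g) = -3
x(I, Q) = (-950 + I)*(-481 + I)
√(-3977135 + x(Z(-8, -13), j(-34, -8))) = √(-3977135 + (456950 + (-3)² - 1431*(-3))) = √(-3977135 + (456950 + 9 + 4293)) = √(-3977135 + 461252) = √(-3515883) = I*√3515883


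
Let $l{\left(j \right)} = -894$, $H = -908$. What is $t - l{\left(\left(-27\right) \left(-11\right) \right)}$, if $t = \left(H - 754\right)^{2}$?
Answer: $2763138$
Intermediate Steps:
$t = 2762244$ ($t = \left(-908 - 754\right)^{2} = \left(-1662\right)^{2} = 2762244$)
$t - l{\left(\left(-27\right) \left(-11\right) \right)} = 2762244 - -894 = 2762244 + 894 = 2763138$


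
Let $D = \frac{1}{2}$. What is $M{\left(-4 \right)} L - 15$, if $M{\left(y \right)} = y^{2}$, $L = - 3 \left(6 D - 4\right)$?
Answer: $33$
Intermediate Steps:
$D = \frac{1}{2} \approx 0.5$
$L = 3$ ($L = - 3 \left(6 \cdot \frac{1}{2} - 4\right) = - 3 \left(3 - 4\right) = \left(-3\right) \left(-1\right) = 3$)
$M{\left(-4 \right)} L - 15 = \left(-4\right)^{2} \cdot 3 - 15 = 16 \cdot 3 - 15 = 48 - 15 = 33$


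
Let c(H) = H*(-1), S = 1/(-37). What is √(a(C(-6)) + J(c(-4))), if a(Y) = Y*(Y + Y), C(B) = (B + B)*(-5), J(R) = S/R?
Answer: √39427163/74 ≈ 84.853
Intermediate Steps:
S = -1/37 ≈ -0.027027
c(H) = -H
J(R) = -1/(37*R)
C(B) = -10*B (C(B) = (2*B)*(-5) = -10*B)
a(Y) = 2*Y² (a(Y) = Y*(2*Y) = 2*Y²)
√(a(C(-6)) + J(c(-4))) = √(2*(-10*(-6))² - 1/(37*((-1*(-4))))) = √(2*60² - 1/37/4) = √(2*3600 - 1/37*¼) = √(7200 - 1/148) = √(1065599/148) = √39427163/74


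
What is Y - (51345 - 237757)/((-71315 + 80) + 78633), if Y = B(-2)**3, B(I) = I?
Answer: 63614/3699 ≈ 17.198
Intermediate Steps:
Y = -8 (Y = (-2)**3 = -8)
Y - (51345 - 237757)/((-71315 + 80) + 78633) = -8 - (51345 - 237757)/((-71315 + 80) + 78633) = -8 - (-186412)/(-71235 + 78633) = -8 - (-186412)/7398 = -8 - 1*(-93206/3699) = -8 + 93206/3699 = 63614/3699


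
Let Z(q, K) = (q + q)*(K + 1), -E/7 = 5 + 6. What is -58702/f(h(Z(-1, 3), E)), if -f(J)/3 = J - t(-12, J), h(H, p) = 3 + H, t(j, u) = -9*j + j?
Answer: -58702/303 ≈ -193.74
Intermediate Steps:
t(j, u) = -8*j
E = -77 (E = -7*(5 + 6) = -7*11 = -77)
Z(q, K) = 2*q*(1 + K) (Z(q, K) = (2*q)*(1 + K) = 2*q*(1 + K))
f(J) = 288 - 3*J (f(J) = -3*(J - (-8)*(-12)) = -3*(J - 1*96) = -3*(J - 96) = -3*(-96 + J) = 288 - 3*J)
-58702/f(h(Z(-1, 3), E)) = -58702/(288 - 3*(3 + 2*(-1)*(1 + 3))) = -58702/(288 - 3*(3 + 2*(-1)*4)) = -58702/(288 - 3*(3 - 8)) = -58702/(288 - 3*(-5)) = -58702/(288 + 15) = -58702/303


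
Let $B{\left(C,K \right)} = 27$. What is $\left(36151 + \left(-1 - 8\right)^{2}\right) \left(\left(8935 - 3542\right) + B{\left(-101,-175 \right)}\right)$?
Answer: $196377440$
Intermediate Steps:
$\left(36151 + \left(-1 - 8\right)^{2}\right) \left(\left(8935 - 3542\right) + B{\left(-101,-175 \right)}\right) = \left(36151 + \left(-1 - 8\right)^{2}\right) \left(\left(8935 - 3542\right) + 27\right) = \left(36151 + \left(-9\right)^{2}\right) \left(\left(8935 - 3542\right) + 27\right) = \left(36151 + 81\right) \left(5393 + 27\right) = 36232 \cdot 5420 = 196377440$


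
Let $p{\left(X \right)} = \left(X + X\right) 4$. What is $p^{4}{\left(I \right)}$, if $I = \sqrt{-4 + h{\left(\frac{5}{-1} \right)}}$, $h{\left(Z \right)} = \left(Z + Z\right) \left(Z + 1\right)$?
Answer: $5308416$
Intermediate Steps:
$h{\left(Z \right)} = 2 Z \left(1 + Z\right)$
$I = 6$ ($I = \sqrt{-4 + 2 \frac{5}{-1} \left(1 + \frac{5}{-1}\right)} = \sqrt{-4 + 2 \cdot 5 \left(-1\right) \left(1 + 5 \left(-1\right)\right)} = \sqrt{-4 + 2 \left(-5\right) \left(1 - 5\right)} = \sqrt{-4 + 2 \left(-5\right) \left(-4\right)} = \sqrt{-4 + 40} = \sqrt{36} = 6$)
$p{\left(X \right)} = 8 X$ ($p{\left(X \right)} = 2 X 4 = 8 X$)
$p^{4}{\left(I \right)} = \left(8 \cdot 6\right)^{4} = 48^{4} = 5308416$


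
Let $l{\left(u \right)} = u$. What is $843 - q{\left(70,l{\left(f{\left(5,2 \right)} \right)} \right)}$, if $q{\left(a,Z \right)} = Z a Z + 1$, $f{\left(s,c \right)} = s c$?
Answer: $-6158$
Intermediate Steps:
$f{\left(s,c \right)} = c s$
$q{\left(a,Z \right)} = 1 + a Z^{2}$ ($q{\left(a,Z \right)} = a Z^{2} + 1 = 1 + a Z^{2}$)
$843 - q{\left(70,l{\left(f{\left(5,2 \right)} \right)} \right)} = 843 - \left(1 + 70 \left(2 \cdot 5\right)^{2}\right) = 843 - \left(1 + 70 \cdot 10^{2}\right) = 843 - \left(1 + 70 \cdot 100\right) = 843 - \left(1 + 7000\right) = 843 - 7001 = -6158$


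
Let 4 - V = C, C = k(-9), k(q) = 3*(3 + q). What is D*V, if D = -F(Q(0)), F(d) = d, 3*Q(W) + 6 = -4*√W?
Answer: 44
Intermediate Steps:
Q(W) = -2 - 4*√W/3 (Q(W) = -2 + (-4*√W)/3 = -2 - 4*√W/3)
k(q) = 9 + 3*q
C = -18 (C = 9 + 3*(-9) = 9 - 27 = -18)
V = 22 (V = 4 - 1*(-18) = 4 + 18 = 22)
D = 2 (D = -(-2 - 4*√0/3) = -(-2 - 4/3*0) = -(-2 + 0) = -1*(-2) = 2)
D*V = 2*22 = 44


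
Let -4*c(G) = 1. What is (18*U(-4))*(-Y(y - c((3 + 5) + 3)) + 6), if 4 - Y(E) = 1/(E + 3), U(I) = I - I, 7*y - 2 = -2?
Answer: 0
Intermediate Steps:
y = 0 (y = 2/7 + (⅐)*(-2) = 2/7 - 2/7 = 0)
c(G) = -¼ (c(G) = -¼*1 = -¼)
U(I) = 0
Y(E) = 4 - 1/(3 + E) (Y(E) = 4 - 1/(E + 3) = 4 - 1/(3 + E))
(18*U(-4))*(-Y(y - c((3 + 5) + 3)) + 6) = (18*0)*(-(11 + 4*(0 - 1*(-¼)))/(3 + (0 - 1*(-¼))) + 6) = 0*(-(11 + 4*(0 + ¼))/(3 + (0 + ¼)) + 6) = 0*(-(11 + 4*(¼))/(3 + ¼) + 6) = 0*(-(11 + 1)/13/4 + 6) = 0*(-4*12/13 + 6) = 0*(-1*48/13 + 6) = 0*(-48/13 + 6) = 0*(30/13) = 0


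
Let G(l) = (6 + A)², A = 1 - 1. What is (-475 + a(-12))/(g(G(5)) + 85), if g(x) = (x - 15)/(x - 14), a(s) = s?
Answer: -10714/1891 ≈ -5.6658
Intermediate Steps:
A = 0
G(l) = 36 (G(l) = (6 + 0)² = 6² = 36)
g(x) = (-15 + x)/(-14 + x)
(-475 + a(-12))/(g(G(5)) + 85) = (-475 - 12)/((-15 + 36)/(-14 + 36) + 85) = -487/(21/22 + 85) = -487/1891/22 = -487*22/1891 = -10714/1891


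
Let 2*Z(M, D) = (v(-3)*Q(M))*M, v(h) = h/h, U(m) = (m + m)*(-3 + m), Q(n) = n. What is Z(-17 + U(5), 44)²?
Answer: 81/4 ≈ 20.250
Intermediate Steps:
U(m) = 2*m*(-3 + m) (U(m) = (2*m)*(-3 + m) = 2*m*(-3 + m))
v(h) = 1
Z(M, D) = M²/2 (Z(M, D) = ((1*M)*M)/2 = (M*M)/2 = M²/2)
Z(-17 + U(5), 44)² = ((-17 + 2*5*(-3 + 5))²/2)² = ((-17 + 2*5*2)²/2)² = ((-17 + 20)²/2)² = ((½)*3²)² = ((½)*9)² = (9/2)² = 81/4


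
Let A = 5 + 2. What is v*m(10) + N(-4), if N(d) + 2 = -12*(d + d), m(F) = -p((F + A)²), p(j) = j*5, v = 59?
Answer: -85161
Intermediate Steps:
A = 7
p(j) = 5*j
m(F) = -5*(7 + F)² (m(F) = -5*(F + 7)² = -5*(7 + F)²)
N(d) = -2 - 24*d (N(d) = -2 - 12*(d + d) = -2 - 24*d)
v*m(10) + N(-4) = 59*(-5*(7 + 10)²) + (-2 - 24*(-4)) = 59*(-5*17²) + (-2 + 96) = 59*(-5*289) + 94 = 59*(-1445) + 94 = -85255 + 94 = -85161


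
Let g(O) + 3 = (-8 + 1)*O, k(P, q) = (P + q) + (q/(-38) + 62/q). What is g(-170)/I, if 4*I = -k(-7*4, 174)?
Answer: -3924222/117179 ≈ -33.489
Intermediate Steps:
k(P, q) = P + 62/q + 37*q/38 (k(P, q) = (P + q) + (q*(-1/38) + 62/q) = (P + q) + (-q/38 + 62/q) = (P + q) + (62/q - q/38) = P + 62/q + 37*q/38)
g(O) = -3 - 7*O (g(O) = -3 + (-8 + 1)*O = -3 - 7*O)
I = -117179/3306 (I = (-(-7*4 + 62/174 + (37/38)*174))/4 = (-(-28 + 62*(1/174) + 3219/19))/4 = (-(-28 + 31/87 + 3219/19))/4 = (-1*234358/1653)/4 = (¼)*(-234358/1653) = -117179/3306 ≈ -35.444)
g(-170)/I = (-3 - 7*(-170))/(-117179/3306) = (-3 + 1190)*(-3306/117179) = 1187*(-3306/117179) = -3924222/117179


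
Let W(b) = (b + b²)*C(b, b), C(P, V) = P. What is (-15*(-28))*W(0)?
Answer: 0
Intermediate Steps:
W(b) = b*(b + b²) (W(b) = (b + b²)*b = b*(b + b²))
(-15*(-28))*W(0) = (-15*(-28))*(0²*(1 + 0)) = 420*(0*1) = 420*0 = 0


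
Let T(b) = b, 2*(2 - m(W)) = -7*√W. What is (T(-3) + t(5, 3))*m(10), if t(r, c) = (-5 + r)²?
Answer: -6 - 21*√10/2 ≈ -39.204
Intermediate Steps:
m(W) = 2 + 7*√W/2 (m(W) = 2 - (-7)*√W/2 = 2 + 7*√W/2)
(T(-3) + t(5, 3))*m(10) = (-3 + (-5 + 5)²)*(2 + 7*√10/2) = (-3 + 0²)*(2 + 7*√10/2) = (-3 + 0)*(2 + 7*√10/2) = -3*(2 + 7*√10/2) = -6 - 21*√10/2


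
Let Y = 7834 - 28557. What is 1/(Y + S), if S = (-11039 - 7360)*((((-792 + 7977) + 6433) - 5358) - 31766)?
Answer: 1/432466171 ≈ 2.3123e-9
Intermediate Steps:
Y = -20723
S = 432486894 (S = -18399*(((7185 + 6433) - 5358) - 31766) = -18399*((13618 - 5358) - 31766) = -18399*(8260 - 31766) = -18399*(-23506) = 432486894)
1/(Y + S) = 1/(-20723 + 432486894) = 1/432466171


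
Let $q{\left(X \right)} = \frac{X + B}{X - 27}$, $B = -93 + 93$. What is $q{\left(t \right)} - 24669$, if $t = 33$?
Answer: $- \frac{49327}{2} \approx -24664.0$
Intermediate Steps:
$B = 0$
$q{\left(X \right)} = \frac{X}{-27 + X}$ ($q{\left(X \right)} = \frac{X + 0}{X - 27} = \frac{X}{-27 + X}$)
$q{\left(t \right)} - 24669 = \frac{33}{-27 + 33} - 24669 = \frac{33}{6} - 24669 = 33 \cdot \frac{1}{6} - 24669 = \frac{11}{2} - 24669 = - \frac{49327}{2}$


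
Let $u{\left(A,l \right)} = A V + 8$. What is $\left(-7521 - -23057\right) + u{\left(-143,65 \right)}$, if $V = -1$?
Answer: $15687$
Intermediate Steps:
$u{\left(A,l \right)} = 8 - A$ ($u{\left(A,l \right)} = A \left(-1\right) + 8 = - A + 8 = 8 - A$)
$\left(-7521 - -23057\right) + u{\left(-143,65 \right)} = \left(-7521 - -23057\right) + \left(8 - -143\right) = \left(-7521 + 23057\right) + \left(8 + 143\right) = 15536 + 151 = 15687$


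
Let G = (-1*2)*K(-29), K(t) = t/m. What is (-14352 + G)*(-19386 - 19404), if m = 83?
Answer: 46205018820/83 ≈ 5.5669e+8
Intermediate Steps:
K(t) = t/83
G = 58/83 (G = (-1*2)*((1/83)*(-29)) = -2*(-29/83) = 58/83 ≈ 0.69880)
(-14352 + G)*(-19386 - 19404) = (-14352 + 58/83)*(-19386 - 19404) = -1191158/83*(-38790) = 46205018820/83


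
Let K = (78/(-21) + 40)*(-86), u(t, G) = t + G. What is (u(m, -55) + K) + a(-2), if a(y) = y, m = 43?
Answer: -21942/7 ≈ -3134.6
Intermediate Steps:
u(t, G) = G + t
K = -21844/7 (K = (78*(-1/21) + 40)*(-86) = (-26/7 + 40)*(-86) = (254/7)*(-86) = -21844/7 ≈ -3120.6)
(u(m, -55) + K) + a(-2) = ((-55 + 43) - 21844/7) - 2 = (-12 - 21844/7) - 2 = -21928/7 - 2 = -21942/7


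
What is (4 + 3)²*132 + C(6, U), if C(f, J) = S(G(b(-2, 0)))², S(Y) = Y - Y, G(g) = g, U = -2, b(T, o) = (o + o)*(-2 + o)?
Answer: 6468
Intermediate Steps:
b(T, o) = 2*o*(-2 + o) (b(T, o) = (2*o)*(-2 + o) = 2*o*(-2 + o))
S(Y) = 0
C(f, J) = 0 (C(f, J) = 0² = 0)
(4 + 3)²*132 + C(6, U) = (4 + 3)²*132 + 0 = 7²*132 + 0 = 49*132 + 0 = 6468 + 0 = 6468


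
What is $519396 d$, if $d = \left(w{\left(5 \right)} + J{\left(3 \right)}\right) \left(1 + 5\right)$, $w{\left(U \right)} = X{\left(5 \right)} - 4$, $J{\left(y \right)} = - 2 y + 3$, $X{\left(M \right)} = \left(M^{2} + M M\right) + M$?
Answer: $149586048$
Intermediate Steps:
$X{\left(M \right)} = M + 2 M^{2}$ ($X{\left(M \right)} = \left(M^{2} + M^{2}\right) + M = 2 M^{2} + M = M + 2 M^{2}$)
$J{\left(y \right)} = 3 - 2 y$
$w{\left(U \right)} = 51$ ($w{\left(U \right)} = 5 \left(1 + 2 \cdot 5\right) - 4 = 5 \left(1 + 10\right) - 4 = 5 \cdot 11 - 4 = 55 - 4 = 51$)
$d = 288$ ($d = \left(51 + \left(3 - 6\right)\right) \left(1 + 5\right) = \left(51 + \left(3 - 6\right)\right) 6 = \left(51 - 3\right) 6 = 48 \cdot 6 = 288$)
$519396 d = 519396 \cdot 288 = 149586048$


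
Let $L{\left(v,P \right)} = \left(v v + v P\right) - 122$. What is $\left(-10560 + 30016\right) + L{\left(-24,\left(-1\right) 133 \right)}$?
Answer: $23102$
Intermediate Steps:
$L{\left(v,P \right)} = -122 + v^{2} + P v$ ($L{\left(v,P \right)} = \left(v^{2} + P v\right) - 122 = -122 + v^{2} + P v$)
$\left(-10560 + 30016\right) + L{\left(-24,\left(-1\right) 133 \right)} = \left(-10560 + 30016\right) + \left(-122 + \left(-24\right)^{2} + \left(-1\right) 133 \left(-24\right)\right) = 19456 - -3646 = 19456 + \left(-122 + 576 + 3192\right) = 19456 + 3646 = 23102$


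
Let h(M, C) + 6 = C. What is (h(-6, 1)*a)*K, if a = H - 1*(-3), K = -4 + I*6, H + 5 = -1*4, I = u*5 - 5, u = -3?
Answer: -3720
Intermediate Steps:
h(M, C) = -6 + C
I = -20 (I = -3*5 - 5 = -15 - 5 = -20)
H = -9 (H = -5 - 1*4 = -5 - 4 = -9)
K = -124 (K = -4 - 20*6 = -4 - 120 = -124)
a = -6 (a = -9 - 1*(-3) = -9 + 3 = -6)
(h(-6, 1)*a)*K = ((-6 + 1)*(-6))*(-124) = -5*(-6)*(-124) = 30*(-124) = -3720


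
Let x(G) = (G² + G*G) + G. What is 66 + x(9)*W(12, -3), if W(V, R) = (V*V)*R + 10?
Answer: -72096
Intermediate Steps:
W(V, R) = 10 + R*V² (W(V, R) = V²*R + 10 = R*V² + 10 = 10 + R*V²)
x(G) = G + 2*G² (x(G) = (G² + G²) + G = 2*G² + G = G + 2*G²)
66 + x(9)*W(12, -3) = 66 + (9*(1 + 2*9))*(10 - 3*12²) = 66 + (9*(1 + 18))*(10 - 3*144) = 66 + (9*19)*(10 - 432) = 66 + 171*(-422) = 66 - 72162 = -72096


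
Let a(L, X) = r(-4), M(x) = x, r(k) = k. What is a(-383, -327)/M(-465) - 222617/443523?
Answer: -11304757/22915355 ≈ -0.49333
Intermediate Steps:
a(L, X) = -4
a(-383, -327)/M(-465) - 222617/443523 = -4/(-465) - 222617/443523 = -4*(-1/465) - 222617*1/443523 = 4/465 - 222617/443523 = -11304757/22915355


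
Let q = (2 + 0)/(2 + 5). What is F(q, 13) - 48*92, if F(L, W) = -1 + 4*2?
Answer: -4409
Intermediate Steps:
q = 2/7 ≈ 0.28571
F(L, W) = 7 (F(L, W) = -1 + 8 = 7)
F(q, 13) - 48*92 = 7 - 48*92 = 7 - 4416 = -4409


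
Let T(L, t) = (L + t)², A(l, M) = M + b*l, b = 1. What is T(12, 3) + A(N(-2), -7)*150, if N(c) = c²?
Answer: -225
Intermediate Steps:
A(l, M) = M + l (A(l, M) = M + 1*l = M + l)
T(12, 3) + A(N(-2), -7)*150 = (12 + 3)² + (-7 + (-2)²)*150 = 15² + (-7 + 4)*150 = 225 - 3*150 = 225 - 450 = -225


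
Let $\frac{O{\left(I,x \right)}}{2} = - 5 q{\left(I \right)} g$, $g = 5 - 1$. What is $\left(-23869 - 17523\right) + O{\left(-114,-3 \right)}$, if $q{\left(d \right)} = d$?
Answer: $-36832$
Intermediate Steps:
$g = 4$
$O{\left(I,x \right)} = - 40 I$ ($O{\left(I,x \right)} = 2 - 5 I 4 = 2 \left(- 20 I\right) = - 40 I$)
$\left(-23869 - 17523\right) + O{\left(-114,-3 \right)} = \left(-23869 - 17523\right) - -4560 = -41392 + 4560 = -36832$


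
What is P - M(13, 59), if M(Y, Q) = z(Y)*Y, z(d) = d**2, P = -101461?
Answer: -103658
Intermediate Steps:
M(Y, Q) = Y**3 (M(Y, Q) = Y**2*Y = Y**3)
P - M(13, 59) = -101461 - 1*13**3 = -101461 - 1*2197 = -101461 - 2197 = -103658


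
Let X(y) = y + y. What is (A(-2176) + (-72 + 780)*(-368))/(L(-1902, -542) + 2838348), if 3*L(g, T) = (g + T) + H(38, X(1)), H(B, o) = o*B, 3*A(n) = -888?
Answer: -195630/2128169 ≈ -0.091924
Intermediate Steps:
X(y) = 2*y
A(n) = -296 (A(n) = (1/3)*(-888) = -296)
H(B, o) = B*o
L(g, T) = 76/3 + T/3 + g/3 (L(g, T) = ((g + T) + 38*(2*1))/3 = ((T + g) + 38*2)/3 = ((T + g) + 76)/3 = (76 + T + g)/3 = 76/3 + T/3 + g/3)
(A(-2176) + (-72 + 780)*(-368))/(L(-1902, -542) + 2838348) = (-296 + (-72 + 780)*(-368))/((76/3 + (1/3)*(-542) + (1/3)*(-1902)) + 2838348) = (-296 + 708*(-368))/((76/3 - 542/3 - 634) + 2838348) = (-296 - 260544)/(-2368/3 + 2838348) = -260840/8512676/3 = -260840*3/8512676 = -195630/2128169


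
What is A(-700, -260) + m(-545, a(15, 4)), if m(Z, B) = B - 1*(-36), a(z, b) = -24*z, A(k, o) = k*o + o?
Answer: 181416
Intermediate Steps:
A(k, o) = o + k*o
m(Z, B) = 36 + B (m(Z, B) = B + 36 = 36 + B)
A(-700, -260) + m(-545, a(15, 4)) = -260*(1 - 700) + (36 - 24*15) = -260*(-699) + (36 - 360) = 181740 - 324 = 181416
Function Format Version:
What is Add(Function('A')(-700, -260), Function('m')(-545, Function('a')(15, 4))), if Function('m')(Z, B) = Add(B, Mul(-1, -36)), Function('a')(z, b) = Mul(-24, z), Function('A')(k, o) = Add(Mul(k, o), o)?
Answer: 181416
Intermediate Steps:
Function('A')(k, o) = Add(o, Mul(k, o))
Function('m')(Z, B) = Add(36, B) (Function('m')(Z, B) = Add(B, 36) = Add(36, B))
Add(Function('A')(-700, -260), Function('m')(-545, Function('a')(15, 4))) = Add(Mul(-260, Add(1, -700)), Add(36, Mul(-24, 15))) = Add(Mul(-260, -699), Add(36, -360)) = Add(181740, -324) = 181416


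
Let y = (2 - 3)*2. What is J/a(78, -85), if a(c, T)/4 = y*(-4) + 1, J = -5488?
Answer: -1372/9 ≈ -152.44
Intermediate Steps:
y = -2 (y = -1*2 = -2)
a(c, T) = 36 (a(c, T) = 4*(-2*(-4) + 1) = 4*(8 + 1) = 4*9 = 36)
J/a(78, -85) = -5488/36 = -5488*1/36 = -1372/9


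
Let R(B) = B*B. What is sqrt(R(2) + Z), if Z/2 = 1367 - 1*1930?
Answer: I*sqrt(1122) ≈ 33.496*I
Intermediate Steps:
R(B) = B**2
Z = -1126 (Z = 2*(1367 - 1*1930) = 2*(1367 - 1930) = 2*(-563) = -1126)
sqrt(R(2) + Z) = sqrt(2**2 - 1126) = sqrt(4 - 1126) = sqrt(-1122) = I*sqrt(1122)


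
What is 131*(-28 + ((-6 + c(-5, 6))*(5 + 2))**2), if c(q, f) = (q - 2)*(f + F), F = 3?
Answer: 30557191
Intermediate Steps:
c(q, f) = (-2 + q)*(3 + f) (c(q, f) = (q - 2)*(f + 3) = (-2 + q)*(3 + f))
131*(-28 + ((-6 + c(-5, 6))*(5 + 2))**2) = 131*(-28 + ((-6 + (-6 - 2*6 + 3*(-5) + 6*(-5)))*(5 + 2))**2) = 131*(-28 + ((-6 + (-6 - 12 - 15 - 30))*7)**2) = 131*(-28 + ((-6 - 63)*7)**2) = 131*(-28 + (-69*7)**2) = 131*(-28 + (-483)**2) = 131*(-28 + 233289) = 131*233261 = 30557191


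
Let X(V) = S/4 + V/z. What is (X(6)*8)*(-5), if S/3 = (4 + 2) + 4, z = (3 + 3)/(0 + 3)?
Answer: -420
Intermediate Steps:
z = 2 (z = 6/3 = 6*(⅓) = 2)
S = 30 (S = 3*((4 + 2) + 4) = 3*(6 + 4) = 3*10 = 30)
X(V) = 15/2 + V/2 (X(V) = 30/4 + V/2 = 30*(¼) + V*(½) = 15/2 + V/2)
(X(6)*8)*(-5) = ((15/2 + (½)*6)*8)*(-5) = ((15/2 + 3)*8)*(-5) = ((21/2)*8)*(-5) = 84*(-5) = -420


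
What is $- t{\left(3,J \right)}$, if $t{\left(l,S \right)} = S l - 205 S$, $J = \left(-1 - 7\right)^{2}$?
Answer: $12928$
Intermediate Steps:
$J = 64$ ($J = \left(-8\right)^{2} = 64$)
$t{\left(l,S \right)} = - 205 S + S l$
$- t{\left(3,J \right)} = - 64 \left(-205 + 3\right) = - 64 \left(-202\right) = \left(-1\right) \left(-12928\right) = 12928$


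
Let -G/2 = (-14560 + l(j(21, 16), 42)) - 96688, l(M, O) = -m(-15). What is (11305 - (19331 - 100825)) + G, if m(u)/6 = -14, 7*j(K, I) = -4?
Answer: 315127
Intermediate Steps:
j(K, I) = -4/7 (j(K, I) = (⅐)*(-4) = -4/7)
m(u) = -84 (m(u) = 6*(-14) = -84)
l(M, O) = 84 (l(M, O) = -1*(-84) = 84)
G = 222328 (G = -2*((-14560 + 84) - 96688) = -2*(-14476 - 96688) = -2*(-111164) = 222328)
(11305 - (19331 - 100825)) + G = (11305 - (19331 - 100825)) + 222328 = (11305 - 1*(-81494)) + 222328 = (11305 + 81494) + 222328 = 92799 + 222328 = 315127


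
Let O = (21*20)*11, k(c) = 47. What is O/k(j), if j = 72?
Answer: 4620/47 ≈ 98.298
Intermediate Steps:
O = 4620 (O = 420*11 = 4620)
O/k(j) = 4620/47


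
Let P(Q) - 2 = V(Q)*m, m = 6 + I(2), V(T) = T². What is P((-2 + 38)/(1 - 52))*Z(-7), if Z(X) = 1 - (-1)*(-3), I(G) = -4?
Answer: -1732/289 ≈ -5.9931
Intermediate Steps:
m = 2 (m = 6 - 4 = 2)
P(Q) = 2 + 2*Q² (P(Q) = 2 + Q²*2 = 2 + 2*Q²)
Z(X) = -2 (Z(X) = 1 - 1*3 = 1 - 3 = -2)
P((-2 + 38)/(1 - 52))*Z(-7) = (2 + 2*((-2 + 38)/(1 - 52))²)*(-2) = (2 + 2*(36/(-51))²)*(-2) = (2 + 2*(36*(-1/51))²)*(-2) = (2 + 2*(-12/17)²)*(-2) = (2 + 2*(144/289))*(-2) = (2 + 288/289)*(-2) = (866/289)*(-2) = -1732/289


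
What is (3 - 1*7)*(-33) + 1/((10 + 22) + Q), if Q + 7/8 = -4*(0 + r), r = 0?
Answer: 32876/249 ≈ 132.03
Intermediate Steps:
Q = -7/8 (Q = -7/8 - 4*(0 + 0) = -7/8 - 4*0 = -7/8 + 0 = -7/8 ≈ -0.87500)
(3 - 1*7)*(-33) + 1/((10 + 22) + Q) = (3 - 1*7)*(-33) + 1/((10 + 22) - 7/8) = (3 - 7)*(-33) + 1/(32 - 7/8) = -4*(-33) + 1/(249/8) = 132 + 8/249 = 32876/249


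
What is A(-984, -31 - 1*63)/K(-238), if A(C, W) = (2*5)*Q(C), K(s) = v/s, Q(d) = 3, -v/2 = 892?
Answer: 1785/446 ≈ 4.0022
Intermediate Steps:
v = -1784 (v = -2*892 = -1784)
K(s) = -1784/s
A(C, W) = 30 (A(C, W) = (2*5)*3 = 10*3 = 30)
A(-984, -31 - 1*63)/K(-238) = 30/((-1784/(-238))) = 30/((-1784*(-1/238))) = 30/(892/119) = 30*(119/892) = 1785/446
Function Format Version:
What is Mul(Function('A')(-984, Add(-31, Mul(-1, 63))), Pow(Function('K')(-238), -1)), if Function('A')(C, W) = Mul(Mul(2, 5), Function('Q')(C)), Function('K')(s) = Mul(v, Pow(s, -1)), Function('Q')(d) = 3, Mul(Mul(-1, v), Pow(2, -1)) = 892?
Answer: Rational(1785, 446) ≈ 4.0022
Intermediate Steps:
v = -1784 (v = Mul(-2, 892) = -1784)
Function('K')(s) = Mul(-1784, Pow(s, -1))
Function('A')(C, W) = 30 (Function('A')(C, W) = Mul(Mul(2, 5), 3) = Mul(10, 3) = 30)
Mul(Function('A')(-984, Add(-31, Mul(-1, 63))), Pow(Function('K')(-238), -1)) = Mul(30, Pow(Mul(-1784, Pow(-238, -1)), -1)) = Mul(30, Pow(Mul(-1784, Rational(-1, 238)), -1)) = Mul(30, Pow(Rational(892, 119), -1)) = Mul(30, Rational(119, 892)) = Rational(1785, 446)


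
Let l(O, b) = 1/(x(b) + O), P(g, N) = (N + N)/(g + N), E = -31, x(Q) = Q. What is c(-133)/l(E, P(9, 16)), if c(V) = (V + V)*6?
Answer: 1185828/25 ≈ 47433.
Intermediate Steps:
c(V) = 12*V (c(V) = (2*V)*6 = 12*V)
P(g, N) = 2*N/(N + g) (P(g, N) = (2*N)/(N + g) = 2*N/(N + g))
l(O, b) = 1/(O + b) (l(O, b) = 1/(b + O) = 1/(O + b))
c(-133)/l(E, P(9, 16)) = (12*(-133))/(1/(-31 + 2*16/(16 + 9))) = -1596/(1/(-31 + 2*16/25)) = -1596/(1/(-31 + 2*16*(1/25))) = -1596/(1/(-31 + 32/25)) = -1596/(1/(-743/25)) = -1596/(-25/743) = -1596*(-743/25) = 1185828/25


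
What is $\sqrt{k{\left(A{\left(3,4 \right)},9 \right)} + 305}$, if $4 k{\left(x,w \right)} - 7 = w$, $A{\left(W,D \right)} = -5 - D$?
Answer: $\sqrt{309} \approx 17.578$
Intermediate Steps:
$k{\left(x,w \right)} = \frac{7}{4} + \frac{w}{4}$
$\sqrt{k{\left(A{\left(3,4 \right)},9 \right)} + 305} = \sqrt{\left(\frac{7}{4} + \frac{1}{4} \cdot 9\right) + 305} = \sqrt{\left(\frac{7}{4} + \frac{9}{4}\right) + 305} = \sqrt{4 + 305} = \sqrt{309}$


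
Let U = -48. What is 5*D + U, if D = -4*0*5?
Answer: -48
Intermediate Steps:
D = 0 (D = 0*5 = 0)
5*D + U = 5*0 - 48 = 0 - 48 = -48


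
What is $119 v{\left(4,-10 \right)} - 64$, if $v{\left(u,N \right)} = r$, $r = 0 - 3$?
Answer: $-421$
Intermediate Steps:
$r = -3$ ($r = 0 - 3 = -3$)
$v{\left(u,N \right)} = -3$
$119 v{\left(4,-10 \right)} - 64 = 119 \left(-3\right) - 64 = -357 - 64 = -421$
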